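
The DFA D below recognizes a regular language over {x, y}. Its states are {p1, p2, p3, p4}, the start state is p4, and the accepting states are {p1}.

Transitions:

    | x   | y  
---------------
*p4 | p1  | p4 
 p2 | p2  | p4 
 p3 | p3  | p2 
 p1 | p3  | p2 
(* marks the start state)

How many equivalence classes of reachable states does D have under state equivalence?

4

Every state is reachable, so we keep all 4.
P0 = {p1} | {p2,p3,p4}.
On input x, block {p2,p3,p4} splits into {p2,p3} and {p4}.
Refine {p2,p3} on symbol y: members go to different blocks, giving {p2} and {p3}.
The partition is now stable with 4 blocks: {p1} | {p2} | {p4} | {p3}.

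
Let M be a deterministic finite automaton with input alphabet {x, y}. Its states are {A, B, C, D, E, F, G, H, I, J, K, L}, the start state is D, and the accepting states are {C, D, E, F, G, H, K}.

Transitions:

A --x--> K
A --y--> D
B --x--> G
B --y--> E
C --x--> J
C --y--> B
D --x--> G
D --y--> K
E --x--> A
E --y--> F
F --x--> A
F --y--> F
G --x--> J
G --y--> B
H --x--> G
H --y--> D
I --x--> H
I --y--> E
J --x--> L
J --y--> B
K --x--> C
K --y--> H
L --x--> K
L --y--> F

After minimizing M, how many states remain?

7

First remove the unreachable states {I}; 11 states remain.
P0 = {C,D,E,F,G,H,K} | {A,B,J,L}.
Refine {C,D,E,F,G,H,K} on symbol x: members go to different blocks, giving {C,E,F,G} and {D,H,K}.
On input y, block {C,E,F,G} splits into {C,G} and {E,F}.
Refine {A,B,J,L} on symbol x: members go to different blocks, giving {A,L} and {B} and {J}.
Refine {A,L} on symbol y: members go to different blocks, giving {A} and {L}.
Stable partition: {C,G} | {A} | {D,H,K} | {E,F} | {B} | {J} | {L} — 7 equivalence classes.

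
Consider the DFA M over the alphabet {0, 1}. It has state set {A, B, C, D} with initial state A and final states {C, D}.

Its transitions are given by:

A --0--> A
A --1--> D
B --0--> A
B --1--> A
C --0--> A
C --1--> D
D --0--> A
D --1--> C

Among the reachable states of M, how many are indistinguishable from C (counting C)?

2

States {B} cannot be reached from the start state, so discard them.
P0 = {C,D} | {A}.
The partition is now stable with 2 blocks: {C,D} | {A}.
State C belongs to the block {C,D}, which has 2 states.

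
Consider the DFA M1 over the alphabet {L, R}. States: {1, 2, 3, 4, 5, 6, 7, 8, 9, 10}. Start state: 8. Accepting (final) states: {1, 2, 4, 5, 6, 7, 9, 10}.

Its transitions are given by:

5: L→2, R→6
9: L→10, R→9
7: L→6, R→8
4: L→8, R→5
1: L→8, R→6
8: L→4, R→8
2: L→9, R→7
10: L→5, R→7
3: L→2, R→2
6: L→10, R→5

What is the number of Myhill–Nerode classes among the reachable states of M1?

5

Reachable states from the start: {2,4,5,6,7,8,9,10}. Unreachable: {1,3} — drop them.
Start with accepting vs non-accepting: {2,4,5,6,7,9,10} | {8}.
Split {2,4,5,6,7,9,10} by δ(·,L) → {2,5,6,7,9,10} and {4}.
Split {2,5,6,7,9,10} by δ(·,R) → {2,5,6,9,10} and {7}.
On input R, block {2,5,6,9,10} splits into {5,6,9} and {2,10}.
Stable partition: {5,6,9} | {8} | {4} | {7} | {2,10} — 5 equivalence classes.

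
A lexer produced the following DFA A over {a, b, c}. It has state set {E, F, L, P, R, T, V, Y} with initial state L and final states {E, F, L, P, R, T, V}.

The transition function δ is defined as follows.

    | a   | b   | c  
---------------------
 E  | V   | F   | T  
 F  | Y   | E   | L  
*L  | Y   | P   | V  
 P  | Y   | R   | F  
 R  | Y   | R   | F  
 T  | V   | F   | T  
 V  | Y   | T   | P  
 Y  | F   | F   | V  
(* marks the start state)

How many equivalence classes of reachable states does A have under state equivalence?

4

All states are reachable from the start state.
Initial partition by acceptance: {E,F,L,P,R,T,V} | {Y}.
Refine {E,F,L,P,R,T,V} on symbol a: members go to different blocks, giving {F,L,P,R,V} and {E,T}.
On input b, block {F,L,P,R,V} splits into {L,P,R} and {F,V}.
No further refinement is possible. Final partition (4 blocks): {L,P,R} | {Y} | {E,T} | {F,V}.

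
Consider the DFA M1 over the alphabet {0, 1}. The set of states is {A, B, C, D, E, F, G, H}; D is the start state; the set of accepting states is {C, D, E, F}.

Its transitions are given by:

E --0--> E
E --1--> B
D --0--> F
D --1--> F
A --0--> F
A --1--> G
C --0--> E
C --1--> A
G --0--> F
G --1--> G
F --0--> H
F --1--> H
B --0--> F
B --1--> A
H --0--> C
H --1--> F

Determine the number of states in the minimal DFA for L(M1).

5

Initial partition by acceptance: {C,D,E,F} | {A,B,G,H}.
Split {C,D,E,F} by δ(·,0) → {C,D,E} and {F}.
On input 0, block {C,D,E} splits into {C,E} and {D}.
Refine {A,B,G,H} on symbol 0: members go to different blocks, giving {A,B,G} and {H}.
The partition is now stable with 5 blocks: {C,E} | {A,B,G} | {F} | {D} | {H}.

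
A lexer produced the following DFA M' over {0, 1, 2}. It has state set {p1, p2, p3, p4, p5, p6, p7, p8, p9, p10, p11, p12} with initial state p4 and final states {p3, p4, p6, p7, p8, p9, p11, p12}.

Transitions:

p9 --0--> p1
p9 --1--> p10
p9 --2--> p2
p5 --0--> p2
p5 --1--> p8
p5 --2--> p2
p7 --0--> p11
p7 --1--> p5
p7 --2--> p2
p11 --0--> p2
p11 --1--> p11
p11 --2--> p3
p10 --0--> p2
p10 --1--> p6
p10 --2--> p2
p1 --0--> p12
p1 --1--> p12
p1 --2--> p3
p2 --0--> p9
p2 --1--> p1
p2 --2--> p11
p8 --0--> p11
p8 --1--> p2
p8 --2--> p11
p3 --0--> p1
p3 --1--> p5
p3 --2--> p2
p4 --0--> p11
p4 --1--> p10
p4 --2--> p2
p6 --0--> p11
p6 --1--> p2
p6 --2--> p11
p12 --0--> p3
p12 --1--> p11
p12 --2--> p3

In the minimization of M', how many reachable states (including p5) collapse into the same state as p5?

First remove the unreachable states {p7}; 11 states remain.
Start with accepting vs non-accepting: {p3,p4,p6,p8,p9,p11,p12} | {p1,p2,p5,p10}.
Refine {p3,p4,p6,p8,p9,p11,p12} on symbol 0: members go to different blocks, giving {p4,p6,p8,p12} and {p3,p9,p11}.
Refine {p4,p6,p8,p12} on symbol 1: members go to different blocks, giving {p4,p6,p8} and {p12}.
Refine {p4,p6,p8} on symbol 2: members go to different blocks, giving {p6,p8} and {p4}.
On input 0, block {p1,p2,p5,p10} splits into {p5,p10} and {p1} and {p2}.
Refine {p3,p9,p11} on symbol 0: members go to different blocks, giving {p3,p9} and {p11}.
No further refinement is possible. Final partition (8 blocks): {p6,p8} | {p5,p10} | {p3,p9} | {p12} | {p4} | {p1} | {p2} | {p11}.
The equivalence class containing p5 is {p5,p10}, of size 2.

2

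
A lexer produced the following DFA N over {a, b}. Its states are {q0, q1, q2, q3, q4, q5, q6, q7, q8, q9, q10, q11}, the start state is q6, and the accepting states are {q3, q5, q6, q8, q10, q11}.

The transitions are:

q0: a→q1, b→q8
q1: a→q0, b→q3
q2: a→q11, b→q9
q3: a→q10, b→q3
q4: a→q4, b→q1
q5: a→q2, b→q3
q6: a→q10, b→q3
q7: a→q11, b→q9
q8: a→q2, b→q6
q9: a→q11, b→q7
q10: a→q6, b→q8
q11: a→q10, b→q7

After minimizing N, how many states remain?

States {q0,q1,q4,q5} cannot be reached from the start state, so discard them.
P0 = {q3,q6,q8,q10,q11} | {q2,q7,q9}.
Split {q3,q6,q8,q10,q11} by δ(·,a) → {q3,q6,q10,q11} and {q8}.
On input b, block {q3,q6,q10,q11} splits into {q3,q6} and {q10} and {q11}.
The partition is now stable with 5 blocks: {q3,q6} | {q2,q7,q9} | {q8} | {q10} | {q11}.

5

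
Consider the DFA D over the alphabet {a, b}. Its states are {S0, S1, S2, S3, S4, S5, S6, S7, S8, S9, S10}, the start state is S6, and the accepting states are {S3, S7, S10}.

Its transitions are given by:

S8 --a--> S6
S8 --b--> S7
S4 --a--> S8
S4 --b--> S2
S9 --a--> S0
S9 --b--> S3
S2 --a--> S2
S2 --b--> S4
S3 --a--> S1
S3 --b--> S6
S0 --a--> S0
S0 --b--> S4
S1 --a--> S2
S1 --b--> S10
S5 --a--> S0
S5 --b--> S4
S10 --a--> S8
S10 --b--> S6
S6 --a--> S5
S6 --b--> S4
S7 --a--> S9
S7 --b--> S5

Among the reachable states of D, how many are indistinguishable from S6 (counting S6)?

Start with accepting vs non-accepting: {S3,S7,S10} | {S0,S1,S2,S4,S5,S6,S8,S9}.
Refine {S0,S1,S2,S4,S5,S6,S8,S9} on symbol b: members go to different blocks, giving {S0,S2,S4,S5,S6} and {S1,S8,S9}.
Refine {S0,S2,S4,S5,S6} on symbol a: members go to different blocks, giving {S0,S2,S5,S6} and {S4}.
Stable partition: {S3,S7,S10} | {S0,S2,S5,S6} | {S1,S8,S9} | {S4} — 4 equivalence classes.
State S6 belongs to the block {S0,S2,S5,S6}, which has 4 states.

4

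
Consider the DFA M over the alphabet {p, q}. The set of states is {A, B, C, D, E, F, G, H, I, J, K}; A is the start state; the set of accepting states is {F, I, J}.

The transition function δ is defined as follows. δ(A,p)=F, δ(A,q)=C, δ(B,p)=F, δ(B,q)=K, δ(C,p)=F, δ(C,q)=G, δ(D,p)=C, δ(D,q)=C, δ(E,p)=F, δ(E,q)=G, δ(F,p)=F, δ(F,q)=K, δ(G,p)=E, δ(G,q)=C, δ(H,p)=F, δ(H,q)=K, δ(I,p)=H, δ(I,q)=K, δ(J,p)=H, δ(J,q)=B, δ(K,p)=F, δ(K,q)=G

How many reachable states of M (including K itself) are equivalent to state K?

3

First remove the unreachable states {B,D,H,I,J}; 6 states remain.
Start with accepting vs non-accepting: {F} | {A,C,E,G,K}.
Split {A,C,E,G,K} by δ(·,p) → {A,C,E,K} and {G}.
Refine {A,C,E,K} on symbol q: members go to different blocks, giving {C,E,K} and {A}.
The partition is now stable with 4 blocks: {F} | {C,E,K} | {G} | {A}.
State K belongs to the block {C,E,K}, which has 3 states.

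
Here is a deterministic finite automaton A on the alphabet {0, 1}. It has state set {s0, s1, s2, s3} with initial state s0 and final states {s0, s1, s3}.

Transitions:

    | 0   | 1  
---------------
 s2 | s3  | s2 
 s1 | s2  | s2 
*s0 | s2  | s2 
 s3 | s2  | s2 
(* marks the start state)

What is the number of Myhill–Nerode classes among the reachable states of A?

Reachable states from the start: {s0,s2,s3}. Unreachable: {s1} — drop them.
P0 = {s0,s3} | {s2}.
Stable partition: {s0,s3} | {s2} — 2 equivalence classes.

2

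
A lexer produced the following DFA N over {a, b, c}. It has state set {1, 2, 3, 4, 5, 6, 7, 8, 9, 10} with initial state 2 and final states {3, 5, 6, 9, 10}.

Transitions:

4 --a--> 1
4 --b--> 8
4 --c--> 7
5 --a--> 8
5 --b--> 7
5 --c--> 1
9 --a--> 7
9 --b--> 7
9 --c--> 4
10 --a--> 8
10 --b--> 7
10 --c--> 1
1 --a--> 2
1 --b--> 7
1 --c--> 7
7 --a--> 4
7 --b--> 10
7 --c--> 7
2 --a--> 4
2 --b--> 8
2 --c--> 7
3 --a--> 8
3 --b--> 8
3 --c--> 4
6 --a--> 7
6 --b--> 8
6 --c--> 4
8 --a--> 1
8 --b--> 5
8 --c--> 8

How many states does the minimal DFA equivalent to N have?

First remove the unreachable states {3,6,9}; 7 states remain.
Initial partition by acceptance: {5,10} | {1,2,4,7,8}.
Refine {1,2,4,7,8} on symbol b: members go to different blocks, giving {1,2,4} and {7,8}.
Stable partition: {5,10} | {1,2,4} | {7,8} — 3 equivalence classes.

3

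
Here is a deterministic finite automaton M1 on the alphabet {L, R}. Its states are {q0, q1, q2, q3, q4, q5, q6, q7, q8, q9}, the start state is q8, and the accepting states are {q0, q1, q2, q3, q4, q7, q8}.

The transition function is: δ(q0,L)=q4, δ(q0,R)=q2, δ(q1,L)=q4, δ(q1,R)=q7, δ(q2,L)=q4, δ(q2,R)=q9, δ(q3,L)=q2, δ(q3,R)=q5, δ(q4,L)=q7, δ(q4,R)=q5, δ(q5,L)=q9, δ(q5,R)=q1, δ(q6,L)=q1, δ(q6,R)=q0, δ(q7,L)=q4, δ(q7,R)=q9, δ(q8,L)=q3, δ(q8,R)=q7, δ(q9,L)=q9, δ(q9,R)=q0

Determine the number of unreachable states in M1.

1

No path from q8 leads to q6; the other 9 states are all reachable.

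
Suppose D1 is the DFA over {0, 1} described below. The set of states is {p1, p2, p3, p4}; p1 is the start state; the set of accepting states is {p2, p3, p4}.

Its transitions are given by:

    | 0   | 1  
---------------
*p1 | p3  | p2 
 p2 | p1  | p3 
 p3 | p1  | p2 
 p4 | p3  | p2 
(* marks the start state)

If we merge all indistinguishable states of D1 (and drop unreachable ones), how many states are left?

2

First remove the unreachable states {p4}; 3 states remain.
P0 = {p2,p3} | {p1}.
Stable partition: {p2,p3} | {p1} — 2 equivalence classes.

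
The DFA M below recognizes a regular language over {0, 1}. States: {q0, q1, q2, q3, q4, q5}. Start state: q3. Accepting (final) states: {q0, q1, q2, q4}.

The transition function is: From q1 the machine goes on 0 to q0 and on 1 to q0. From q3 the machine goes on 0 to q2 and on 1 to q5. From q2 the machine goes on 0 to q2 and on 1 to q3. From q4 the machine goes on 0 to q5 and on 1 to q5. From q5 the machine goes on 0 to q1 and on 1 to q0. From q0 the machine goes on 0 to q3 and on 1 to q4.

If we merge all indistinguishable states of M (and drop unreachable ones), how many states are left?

6

All states are reachable from the start state.
Start with accepting vs non-accepting: {q0,q1,q2,q4} | {q3,q5}.
On input 0, block {q0,q1,q2,q4} splits into {q0,q4} and {q1,q2}.
On input 1, block {q0,q4} splits into {q0} and {q4}.
Refine {q3,q5} on symbol 1: members go to different blocks, giving {q3} and {q5}.
On input 0, block {q1,q2} splits into {q1} and {q2}.
No further refinement is possible. Final partition (6 blocks): {q0} | {q3} | {q1} | {q4} | {q5} | {q2}.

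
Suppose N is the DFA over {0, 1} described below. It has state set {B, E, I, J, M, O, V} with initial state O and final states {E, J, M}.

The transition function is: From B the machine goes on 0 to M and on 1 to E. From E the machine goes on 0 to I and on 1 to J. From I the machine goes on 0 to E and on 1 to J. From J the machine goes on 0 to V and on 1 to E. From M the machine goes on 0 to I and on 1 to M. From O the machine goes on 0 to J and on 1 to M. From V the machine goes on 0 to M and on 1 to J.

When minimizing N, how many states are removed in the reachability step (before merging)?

No path from O leads to B; the other 6 states are all reachable.

1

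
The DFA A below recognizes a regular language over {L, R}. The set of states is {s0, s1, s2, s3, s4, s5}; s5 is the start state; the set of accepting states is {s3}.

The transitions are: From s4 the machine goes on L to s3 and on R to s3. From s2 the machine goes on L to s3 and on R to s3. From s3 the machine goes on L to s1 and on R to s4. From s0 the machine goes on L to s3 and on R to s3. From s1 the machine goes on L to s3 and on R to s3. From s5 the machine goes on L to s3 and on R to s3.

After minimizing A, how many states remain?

2

First remove the unreachable states {s0,s2}; 4 states remain.
Start with accepting vs non-accepting: {s3} | {s1,s4,s5}.
No further refinement is possible. Final partition (2 blocks): {s3} | {s1,s4,s5}.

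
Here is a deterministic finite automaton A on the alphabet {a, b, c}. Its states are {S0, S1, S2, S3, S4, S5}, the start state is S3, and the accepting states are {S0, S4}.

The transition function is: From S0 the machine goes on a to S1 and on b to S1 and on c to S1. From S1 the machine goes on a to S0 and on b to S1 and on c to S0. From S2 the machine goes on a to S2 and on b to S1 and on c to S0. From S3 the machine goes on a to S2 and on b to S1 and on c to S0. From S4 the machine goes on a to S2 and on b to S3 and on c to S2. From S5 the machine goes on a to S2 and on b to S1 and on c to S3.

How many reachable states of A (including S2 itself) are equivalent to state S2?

2

Reachable states from the start: {S0,S1,S2,S3}. Unreachable: {S4,S5} — drop them.
Start with accepting vs non-accepting: {S0} | {S1,S2,S3}.
On input a, block {S1,S2,S3} splits into {S2,S3} and {S1}.
Stable partition: {S0} | {S2,S3} | {S1} — 3 equivalence classes.
State S2 belongs to the block {S2,S3}, which has 2 states.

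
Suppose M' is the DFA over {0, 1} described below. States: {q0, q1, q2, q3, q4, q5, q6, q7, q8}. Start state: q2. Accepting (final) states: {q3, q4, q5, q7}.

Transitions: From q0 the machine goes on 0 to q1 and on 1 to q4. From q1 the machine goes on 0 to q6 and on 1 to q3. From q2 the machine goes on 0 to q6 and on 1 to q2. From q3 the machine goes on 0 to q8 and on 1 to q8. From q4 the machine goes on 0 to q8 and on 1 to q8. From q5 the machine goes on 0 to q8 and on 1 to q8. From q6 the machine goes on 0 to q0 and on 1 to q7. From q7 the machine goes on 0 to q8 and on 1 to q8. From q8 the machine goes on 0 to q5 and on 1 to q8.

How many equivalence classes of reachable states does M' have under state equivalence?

Every state is reachable, so we keep all 9.
Start with accepting vs non-accepting: {q3,q4,q5,q7} | {q0,q1,q2,q6,q8}.
Split {q0,q1,q2,q6,q8} by δ(·,0) → {q0,q1,q2,q6} and {q8}.
Refine {q0,q1,q2,q6} on symbol 1: members go to different blocks, giving {q0,q1,q6} and {q2}.
No further refinement is possible. Final partition (4 blocks): {q3,q4,q5,q7} | {q0,q1,q6} | {q8} | {q2}.

4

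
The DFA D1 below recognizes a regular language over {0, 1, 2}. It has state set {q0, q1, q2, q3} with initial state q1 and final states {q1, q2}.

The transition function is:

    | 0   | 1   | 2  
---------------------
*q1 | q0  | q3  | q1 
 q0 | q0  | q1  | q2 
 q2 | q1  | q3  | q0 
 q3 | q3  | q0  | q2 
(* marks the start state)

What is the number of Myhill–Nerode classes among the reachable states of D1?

4

All states are reachable from the start state.
Start with accepting vs non-accepting: {q1,q2} | {q0,q3}.
Split {q1,q2} by δ(·,0) → {q1} and {q2}.
Split {q0,q3} by δ(·,1) → {q0} and {q3}.
The partition is now stable with 4 blocks: {q1} | {q0} | {q2} | {q3}.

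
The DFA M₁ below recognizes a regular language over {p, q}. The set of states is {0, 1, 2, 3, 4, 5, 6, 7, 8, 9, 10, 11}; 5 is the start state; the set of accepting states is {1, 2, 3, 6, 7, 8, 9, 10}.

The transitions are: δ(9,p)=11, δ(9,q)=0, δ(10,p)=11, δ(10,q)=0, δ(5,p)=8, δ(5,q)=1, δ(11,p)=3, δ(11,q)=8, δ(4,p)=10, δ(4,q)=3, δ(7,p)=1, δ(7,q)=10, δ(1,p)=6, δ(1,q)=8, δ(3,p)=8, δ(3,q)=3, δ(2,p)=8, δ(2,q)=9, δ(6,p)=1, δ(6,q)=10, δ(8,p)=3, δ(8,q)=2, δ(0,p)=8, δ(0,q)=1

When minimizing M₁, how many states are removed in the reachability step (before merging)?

2

No path from 5 leads to 4, 7; the other 10 states are all reachable.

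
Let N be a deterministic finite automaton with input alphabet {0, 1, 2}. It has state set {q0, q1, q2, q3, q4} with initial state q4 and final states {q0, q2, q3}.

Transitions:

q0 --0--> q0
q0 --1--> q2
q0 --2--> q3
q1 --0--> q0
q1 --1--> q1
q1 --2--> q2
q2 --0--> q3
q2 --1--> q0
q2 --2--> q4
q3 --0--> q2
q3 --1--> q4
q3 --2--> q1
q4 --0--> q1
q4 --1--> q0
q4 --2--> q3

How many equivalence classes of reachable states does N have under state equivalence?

5

All states are reachable from the start state.
Initial partition by acceptance: {q0,q2,q3} | {q1,q4}.
On input 1, block {q0,q2,q3} splits into {q0,q2} and {q3}.
Split {q0,q2} by δ(·,0) → {q0} and {q2}.
Refine {q1,q4} on symbol 0: members go to different blocks, giving {q1} and {q4}.
No further refinement is possible. Final partition (5 blocks): {q0} | {q1} | {q3} | {q2} | {q4}.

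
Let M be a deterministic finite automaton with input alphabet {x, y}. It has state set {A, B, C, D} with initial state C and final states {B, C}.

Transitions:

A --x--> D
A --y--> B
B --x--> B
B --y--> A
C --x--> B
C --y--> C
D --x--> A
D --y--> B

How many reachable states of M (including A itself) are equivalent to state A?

2

P0 = {B,C} | {A,D}.
Refine {B,C} on symbol y: members go to different blocks, giving {B} and {C}.
No further refinement is possible. Final partition (3 blocks): {B} | {A,D} | {C}.
The equivalence class containing A is {A,D}, of size 2.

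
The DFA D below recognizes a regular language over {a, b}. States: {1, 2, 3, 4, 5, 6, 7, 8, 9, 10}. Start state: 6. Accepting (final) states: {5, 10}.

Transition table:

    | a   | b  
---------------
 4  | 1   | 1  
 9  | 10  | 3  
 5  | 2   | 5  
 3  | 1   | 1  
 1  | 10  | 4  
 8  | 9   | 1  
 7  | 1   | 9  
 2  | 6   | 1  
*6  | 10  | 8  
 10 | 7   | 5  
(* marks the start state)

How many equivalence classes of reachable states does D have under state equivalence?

P0 = {5,10} | {1,2,3,4,6,7,8,9}.
Split {1,2,3,4,6,7,8,9} by δ(·,a) → {2,3,4,7,8} and {1,6,9}.
Stable partition: {5,10} | {2,3,4,7,8} | {1,6,9} — 3 equivalence classes.

3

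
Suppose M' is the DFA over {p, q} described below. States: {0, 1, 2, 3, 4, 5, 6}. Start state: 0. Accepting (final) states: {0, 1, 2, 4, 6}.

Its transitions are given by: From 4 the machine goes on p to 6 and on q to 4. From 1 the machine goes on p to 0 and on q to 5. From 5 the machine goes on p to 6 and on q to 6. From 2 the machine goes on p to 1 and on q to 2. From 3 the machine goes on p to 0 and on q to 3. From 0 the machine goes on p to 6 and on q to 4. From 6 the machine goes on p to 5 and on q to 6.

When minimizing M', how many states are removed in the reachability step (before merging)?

Starting at 0 and following transitions, the reachable set is {0, 4, 5, 6}. That leaves 1, 2, 3 unreachable — 3 in total.

3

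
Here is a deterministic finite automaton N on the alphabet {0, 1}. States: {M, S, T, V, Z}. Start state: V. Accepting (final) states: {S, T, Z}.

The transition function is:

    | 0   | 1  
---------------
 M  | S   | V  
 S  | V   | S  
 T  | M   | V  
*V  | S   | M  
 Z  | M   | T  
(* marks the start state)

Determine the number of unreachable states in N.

2

No path from V leads to T, Z; the other 3 states are all reachable.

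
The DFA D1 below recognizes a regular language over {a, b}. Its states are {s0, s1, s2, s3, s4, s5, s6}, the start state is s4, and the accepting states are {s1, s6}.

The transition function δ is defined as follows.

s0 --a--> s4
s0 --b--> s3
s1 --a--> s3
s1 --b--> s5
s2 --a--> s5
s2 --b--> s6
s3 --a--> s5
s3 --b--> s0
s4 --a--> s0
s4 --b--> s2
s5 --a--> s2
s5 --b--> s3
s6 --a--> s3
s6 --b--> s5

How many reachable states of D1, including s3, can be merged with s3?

First remove the unreachable states {s1}; 6 states remain.
Start with accepting vs non-accepting: {s6} | {s0,s2,s3,s4,s5}.
Refine {s0,s2,s3,s4,s5} on symbol b: members go to different blocks, giving {s0,s3,s4,s5} and {s2}.
On input a, block {s0,s3,s4,s5} splits into {s0,s3,s4} and {s5}.
Refine {s0,s3,s4} on symbol a: members go to different blocks, giving {s0,s4} and {s3}.
Split {s0,s4} by δ(·,b) → {s0} and {s4}.
No further refinement is possible. Final partition (6 blocks): {s6} | {s0} | {s2} | {s5} | {s3} | {s4}.
The equivalence class containing s3 is {s3}, of size 1.

1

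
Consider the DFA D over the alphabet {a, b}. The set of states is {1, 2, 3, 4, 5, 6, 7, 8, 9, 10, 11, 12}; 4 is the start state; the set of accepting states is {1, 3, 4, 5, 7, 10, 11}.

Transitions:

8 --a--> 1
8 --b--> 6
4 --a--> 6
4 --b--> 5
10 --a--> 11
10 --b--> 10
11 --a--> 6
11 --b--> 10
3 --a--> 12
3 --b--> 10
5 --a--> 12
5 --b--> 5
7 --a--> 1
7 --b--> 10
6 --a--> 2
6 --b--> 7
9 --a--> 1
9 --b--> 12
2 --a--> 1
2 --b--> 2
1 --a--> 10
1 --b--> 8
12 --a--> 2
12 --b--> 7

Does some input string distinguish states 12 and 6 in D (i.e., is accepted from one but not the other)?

No

States {3,9} cannot be reached from the start state, so discard them.
P0 = {1,4,5,7,10,11} | {2,6,8,12}.
On input a, block {1,4,5,7,10,11} splits into {1,7,10} and {4,5,11}.
On input a, block {1,7,10} splits into {1,7} and {10}.
Refine {1,7} on symbol a: members go to different blocks, giving {1} and {7}.
Split {2,6,8,12} by δ(·,a) → {2,8} and {6,12}.
Split {2,8} by δ(·,b) → {2} and {8}.
Refine {4,5,11} on symbol b: members go to different blocks, giving {4,5} and {11}.
Stable partition: {1} | {2} | {4,5} | {10} | {7} | {6,12} | {8} | {11} — 8 equivalence classes.
12 and 6 lie in the same block of the stable partition, so they are equivalent — no string distinguishes them.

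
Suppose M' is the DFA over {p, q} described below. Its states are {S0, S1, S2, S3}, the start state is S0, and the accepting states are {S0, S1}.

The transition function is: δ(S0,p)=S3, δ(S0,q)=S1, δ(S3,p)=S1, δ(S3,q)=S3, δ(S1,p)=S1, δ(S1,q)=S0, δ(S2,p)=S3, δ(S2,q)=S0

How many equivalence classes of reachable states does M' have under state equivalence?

Reachable states from the start: {S0,S1,S3}. Unreachable: {S2} — drop them.
Initial partition by acceptance: {S0,S1} | {S3}.
Split {S0,S1} by δ(·,p) → {S0} and {S1}.
Stable partition: {S0} | {S3} | {S1} — 3 equivalence classes.

3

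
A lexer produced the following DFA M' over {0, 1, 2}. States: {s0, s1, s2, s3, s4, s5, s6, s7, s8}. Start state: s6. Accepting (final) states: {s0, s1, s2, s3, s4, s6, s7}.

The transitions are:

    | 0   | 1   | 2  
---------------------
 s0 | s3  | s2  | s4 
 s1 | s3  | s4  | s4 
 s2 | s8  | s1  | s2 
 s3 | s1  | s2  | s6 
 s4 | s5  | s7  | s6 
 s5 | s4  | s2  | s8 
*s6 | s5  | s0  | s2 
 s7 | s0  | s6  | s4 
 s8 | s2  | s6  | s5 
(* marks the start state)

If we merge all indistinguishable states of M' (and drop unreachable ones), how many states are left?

3

Start with accepting vs non-accepting: {s0,s1,s2,s3,s4,s6,s7} | {s5,s8}.
On input 0, block {s0,s1,s2,s3,s4,s6,s7} splits into {s0,s1,s3,s7} and {s2,s4,s6}.
The partition is now stable with 3 blocks: {s0,s1,s3,s7} | {s5,s8} | {s2,s4,s6}.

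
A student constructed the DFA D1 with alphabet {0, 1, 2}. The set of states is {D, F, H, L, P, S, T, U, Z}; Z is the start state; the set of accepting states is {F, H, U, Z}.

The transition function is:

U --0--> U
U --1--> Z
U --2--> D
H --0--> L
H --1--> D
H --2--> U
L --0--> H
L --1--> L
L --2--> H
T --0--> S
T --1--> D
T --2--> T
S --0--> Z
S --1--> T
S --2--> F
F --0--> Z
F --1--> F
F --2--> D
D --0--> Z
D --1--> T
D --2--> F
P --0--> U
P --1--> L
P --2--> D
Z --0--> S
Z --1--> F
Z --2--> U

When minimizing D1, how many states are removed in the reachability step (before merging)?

Starting at Z and following transitions, the reachable set is {D, F, S, T, U, Z}. That leaves H, L, P unreachable — 3 in total.

3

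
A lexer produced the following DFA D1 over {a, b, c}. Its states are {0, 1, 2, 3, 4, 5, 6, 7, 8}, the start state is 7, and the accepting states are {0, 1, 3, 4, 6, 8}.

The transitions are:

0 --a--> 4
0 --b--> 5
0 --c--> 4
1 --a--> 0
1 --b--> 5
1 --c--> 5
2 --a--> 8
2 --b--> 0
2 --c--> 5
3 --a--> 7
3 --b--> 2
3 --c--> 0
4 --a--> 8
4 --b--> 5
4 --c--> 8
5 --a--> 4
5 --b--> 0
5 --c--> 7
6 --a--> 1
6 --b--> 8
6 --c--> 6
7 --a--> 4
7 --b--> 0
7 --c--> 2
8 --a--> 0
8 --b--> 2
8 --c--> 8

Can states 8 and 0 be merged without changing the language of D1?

Yes

First remove the unreachable states {1,3,6}; 6 states remain.
Start with accepting vs non-accepting: {0,4,8} | {2,5,7}.
Stable partition: {0,4,8} | {2,5,7} — 2 equivalence classes.
8 and 0 lie in the same block of the stable partition, so they are equivalent — no string distinguishes them.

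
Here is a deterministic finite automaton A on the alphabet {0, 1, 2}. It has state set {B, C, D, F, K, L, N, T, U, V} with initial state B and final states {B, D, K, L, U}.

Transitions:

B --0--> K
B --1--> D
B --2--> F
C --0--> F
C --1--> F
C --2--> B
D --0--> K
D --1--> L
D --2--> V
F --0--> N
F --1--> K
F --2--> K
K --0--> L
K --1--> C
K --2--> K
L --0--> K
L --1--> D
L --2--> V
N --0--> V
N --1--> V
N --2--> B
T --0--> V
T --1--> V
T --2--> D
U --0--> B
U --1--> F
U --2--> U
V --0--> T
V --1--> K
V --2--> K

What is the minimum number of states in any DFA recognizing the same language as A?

Reachable states from the start: {B,C,D,F,K,L,N,T,V}. Unreachable: {U} — drop them.
Initial partition by acceptance: {B,D,K,L} | {C,F,N,T,V}.
Split {B,D,K,L} by δ(·,1) → {B,D,L} and {K}.
Refine {C,F,N,T,V} on symbol 1: members go to different blocks, giving {C,N,T} and {F,V}.
The partition is now stable with 4 blocks: {B,D,L} | {C,N,T} | {K} | {F,V}.

4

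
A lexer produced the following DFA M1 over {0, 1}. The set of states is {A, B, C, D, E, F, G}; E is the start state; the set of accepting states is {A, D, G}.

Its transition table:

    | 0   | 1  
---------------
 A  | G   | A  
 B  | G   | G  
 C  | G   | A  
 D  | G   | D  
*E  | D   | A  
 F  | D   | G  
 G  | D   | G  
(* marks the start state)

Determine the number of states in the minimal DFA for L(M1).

First remove the unreachable states {B,C,F}; 4 states remain.
Start with accepting vs non-accepting: {A,D,G} | {E}.
The partition is now stable with 2 blocks: {A,D,G} | {E}.

2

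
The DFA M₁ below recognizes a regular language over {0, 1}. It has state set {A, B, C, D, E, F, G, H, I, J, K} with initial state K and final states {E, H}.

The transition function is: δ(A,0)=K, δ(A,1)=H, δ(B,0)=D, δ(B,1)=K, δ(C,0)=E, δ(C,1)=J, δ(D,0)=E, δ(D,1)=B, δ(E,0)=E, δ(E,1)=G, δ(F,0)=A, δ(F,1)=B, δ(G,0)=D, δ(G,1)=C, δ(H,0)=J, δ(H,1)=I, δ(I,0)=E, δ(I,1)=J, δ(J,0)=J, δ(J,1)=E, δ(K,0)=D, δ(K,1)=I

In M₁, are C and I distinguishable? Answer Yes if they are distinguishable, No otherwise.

States {A,F,H} cannot be reached from the start state, so discard them.
P0 = {E} | {B,C,D,G,I,J,K}.
Refine {B,C,D,G,I,J,K} on symbol 0: members go to different blocks, giving {B,G,J,K} and {C,D,I}.
On input 0, block {B,G,J,K} splits into {B,G,K} and {J}.
Split {B,G,K} by δ(·,1) → {G,K} and {B}.
On input 1, block {C,D,I} splits into {C,I} and {D}.
Stable partition: {E} | {G,K} | {C,I} | {J} | {B} | {D} — 6 equivalence classes.
C and I lie in the same block of the stable partition, so they are equivalent — no string distinguishes them.

No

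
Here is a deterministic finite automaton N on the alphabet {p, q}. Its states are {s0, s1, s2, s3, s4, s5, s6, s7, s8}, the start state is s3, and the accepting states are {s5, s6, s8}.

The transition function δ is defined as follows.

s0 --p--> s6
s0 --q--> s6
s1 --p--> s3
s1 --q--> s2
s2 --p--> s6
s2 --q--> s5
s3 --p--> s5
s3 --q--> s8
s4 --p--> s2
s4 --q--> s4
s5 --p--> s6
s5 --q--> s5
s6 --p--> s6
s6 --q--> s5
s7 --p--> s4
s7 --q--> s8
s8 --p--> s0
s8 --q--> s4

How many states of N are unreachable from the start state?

2

BFS from s3 reaches {s0, s2, s3, s4, s5, s6, s8}; the 2 state(s) s1, s7 are never visited.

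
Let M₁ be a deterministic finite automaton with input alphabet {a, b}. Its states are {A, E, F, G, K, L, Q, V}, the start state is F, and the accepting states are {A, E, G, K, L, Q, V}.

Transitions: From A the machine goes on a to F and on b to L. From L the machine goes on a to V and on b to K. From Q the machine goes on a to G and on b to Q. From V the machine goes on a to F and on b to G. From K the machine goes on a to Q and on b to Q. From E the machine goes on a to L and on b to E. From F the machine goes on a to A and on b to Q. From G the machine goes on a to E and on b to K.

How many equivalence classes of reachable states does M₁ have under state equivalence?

Every state is reachable, so we keep all 8.
Start with accepting vs non-accepting: {A,E,G,K,L,Q,V} | {F}.
Refine {A,E,G,K,L,Q,V} on symbol a: members go to different blocks, giving {E,G,K,L,Q} and {A,V}.
Refine {E,G,K,L,Q} on symbol a: members go to different blocks, giving {E,G,K,Q} and {L}.
On input a, block {E,G,K,Q} splits into {G,K,Q} and {E}.
Split {G,K,Q} by δ(·,a) → {K,Q} and {G}.
Split {K,Q} by δ(·,a) → {K} and {Q}.
Split {A,V} by δ(·,b) → {A} and {V}.
The partition is now stable with 8 blocks: {K} | {F} | {A} | {L} | {E} | {G} | {Q} | {V}.

8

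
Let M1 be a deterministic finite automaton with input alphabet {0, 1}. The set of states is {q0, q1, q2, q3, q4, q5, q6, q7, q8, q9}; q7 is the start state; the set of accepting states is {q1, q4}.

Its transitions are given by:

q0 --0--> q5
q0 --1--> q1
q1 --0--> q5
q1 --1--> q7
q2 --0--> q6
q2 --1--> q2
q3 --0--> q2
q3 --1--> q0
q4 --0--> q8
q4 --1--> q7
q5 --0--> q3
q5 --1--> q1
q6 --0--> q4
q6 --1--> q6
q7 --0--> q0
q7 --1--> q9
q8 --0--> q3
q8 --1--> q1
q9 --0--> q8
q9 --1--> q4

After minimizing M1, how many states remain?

7

All states are reachable from the start state.
P0 = {q1,q4} | {q0,q2,q3,q5,q6,q7,q8,q9}.
On input 0, block {q0,q2,q3,q5,q6,q7,q8,q9} splits into {q0,q2,q3,q5,q7,q8,q9} and {q6}.
Refine {q0,q2,q3,q5,q7,q8,q9} on symbol 0: members go to different blocks, giving {q0,q3,q5,q7,q8,q9} and {q2}.
Refine {q0,q3,q5,q7,q8,q9} on symbol 0: members go to different blocks, giving {q0,q5,q7,q8,q9} and {q3}.
On input 0, block {q0,q5,q7,q8,q9} splits into {q0,q7,q9} and {q5,q8}.
Refine {q0,q7,q9} on symbol 0: members go to different blocks, giving {q0,q9} and {q7}.
Stable partition: {q1,q4} | {q0,q9} | {q6} | {q2} | {q3} | {q5,q8} | {q7} — 7 equivalence classes.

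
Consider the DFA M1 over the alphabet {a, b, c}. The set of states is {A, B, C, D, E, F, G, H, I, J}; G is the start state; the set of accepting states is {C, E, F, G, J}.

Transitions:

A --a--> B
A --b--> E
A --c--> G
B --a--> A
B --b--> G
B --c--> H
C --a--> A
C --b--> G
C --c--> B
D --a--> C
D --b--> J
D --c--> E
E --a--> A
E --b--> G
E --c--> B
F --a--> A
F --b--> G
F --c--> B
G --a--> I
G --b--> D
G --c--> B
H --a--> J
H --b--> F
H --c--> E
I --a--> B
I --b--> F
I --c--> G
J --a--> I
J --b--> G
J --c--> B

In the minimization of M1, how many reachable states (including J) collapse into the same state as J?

4

All states are reachable from the start state.
Initial partition by acceptance: {C,E,F,G,J} | {A,B,D,H,I}.
Refine {C,E,F,G,J} on symbol b: members go to different blocks, giving {C,E,F,J} and {G}.
On input a, block {A,B,D,H,I} splits into {A,B,I} and {D,H}.
On input b, block {A,B,I} splits into {A,I} and {B}.
Stable partition: {C,E,F,J} | {A,I} | {G} | {D,H} | {B} — 5 equivalence classes.
State J belongs to the block {C,E,F,J}, which has 4 states.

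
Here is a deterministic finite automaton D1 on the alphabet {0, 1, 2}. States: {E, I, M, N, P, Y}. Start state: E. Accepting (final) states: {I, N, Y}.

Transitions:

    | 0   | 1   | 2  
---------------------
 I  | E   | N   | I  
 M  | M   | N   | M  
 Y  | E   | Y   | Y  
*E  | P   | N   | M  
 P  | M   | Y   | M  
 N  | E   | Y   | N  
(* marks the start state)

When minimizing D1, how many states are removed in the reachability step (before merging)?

No path from E leads to I; the other 5 states are all reachable.

1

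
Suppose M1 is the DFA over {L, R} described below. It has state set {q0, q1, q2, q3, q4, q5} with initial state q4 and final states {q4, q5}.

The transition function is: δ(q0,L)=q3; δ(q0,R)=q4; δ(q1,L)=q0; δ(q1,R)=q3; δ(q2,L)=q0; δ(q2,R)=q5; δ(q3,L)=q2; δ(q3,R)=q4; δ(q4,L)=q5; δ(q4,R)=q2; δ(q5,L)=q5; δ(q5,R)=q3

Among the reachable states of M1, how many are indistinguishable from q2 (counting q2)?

3

First remove the unreachable states {q1}; 5 states remain.
Initial partition by acceptance: {q4,q5} | {q0,q2,q3}.
Stable partition: {q4,q5} | {q0,q2,q3} — 2 equivalence classes.
State q2 belongs to the block {q0,q2,q3}, which has 3 states.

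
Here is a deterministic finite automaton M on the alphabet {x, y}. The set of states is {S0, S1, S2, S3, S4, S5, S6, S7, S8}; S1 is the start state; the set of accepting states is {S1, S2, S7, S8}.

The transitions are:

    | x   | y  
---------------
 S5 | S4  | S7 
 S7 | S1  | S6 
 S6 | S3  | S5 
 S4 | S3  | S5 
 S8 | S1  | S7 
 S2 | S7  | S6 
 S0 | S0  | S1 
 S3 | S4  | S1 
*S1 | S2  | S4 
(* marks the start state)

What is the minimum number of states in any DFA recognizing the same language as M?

States {S0,S8} cannot be reached from the start state, so discard them.
Start with accepting vs non-accepting: {S1,S2,S7} | {S3,S4,S5,S6}.
Refine {S3,S4,S5,S6} on symbol y: members go to different blocks, giving {S3,S5} and {S4,S6}.
Stable partition: {S1,S2,S7} | {S3,S5} | {S4,S6} — 3 equivalence classes.

3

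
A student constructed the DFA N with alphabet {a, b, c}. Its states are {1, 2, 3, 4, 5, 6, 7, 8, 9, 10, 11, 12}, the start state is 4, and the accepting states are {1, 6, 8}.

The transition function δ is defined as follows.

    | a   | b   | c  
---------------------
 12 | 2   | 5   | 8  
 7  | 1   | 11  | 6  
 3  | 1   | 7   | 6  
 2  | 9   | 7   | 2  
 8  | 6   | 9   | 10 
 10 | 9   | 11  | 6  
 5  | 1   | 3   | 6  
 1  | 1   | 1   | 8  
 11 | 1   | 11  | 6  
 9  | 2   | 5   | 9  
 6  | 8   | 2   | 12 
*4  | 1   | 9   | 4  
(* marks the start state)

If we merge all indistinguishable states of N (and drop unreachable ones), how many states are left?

6

Every state is reachable, so we keep all 12.
Initial partition by acceptance: {1,6,8} | {2,3,4,5,7,9,10,11,12}.
Refine {1,6,8} on symbol b: members go to different blocks, giving {6,8} and {1}.
Split {2,3,4,5,7,9,10,11,12} by δ(·,a) → {3,4,5,7,11} and {2,9,10,12}.
Split {3,4,5,7,11} by δ(·,b) → {3,5,7,11} and {4}.
Split {2,9,10,12} by δ(·,c) → {2,9} and {10,12}.
No further refinement is possible. Final partition (6 blocks): {6,8} | {3,5,7,11} | {1} | {2,9} | {4} | {10,12}.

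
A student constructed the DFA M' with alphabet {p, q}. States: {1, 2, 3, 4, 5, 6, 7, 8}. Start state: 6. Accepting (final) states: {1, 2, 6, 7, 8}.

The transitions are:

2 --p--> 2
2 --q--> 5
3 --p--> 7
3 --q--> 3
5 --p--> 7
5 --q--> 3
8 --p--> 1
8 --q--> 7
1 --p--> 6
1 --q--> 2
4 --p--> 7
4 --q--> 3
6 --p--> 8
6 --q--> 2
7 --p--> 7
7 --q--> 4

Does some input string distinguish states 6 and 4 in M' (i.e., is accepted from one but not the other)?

Yes

P0 = {1,2,6,7,8} | {3,4,5}.
Split {1,2,6,7,8} by δ(·,q) → {1,6,8} and {2,7}.
Stable partition: {1,6,8} | {3,4,5} | {2,7} — 3 equivalence classes.
6 and 4 end up in different blocks, so they are distinguishable. For instance, the string 'ε' is accepted from only 6.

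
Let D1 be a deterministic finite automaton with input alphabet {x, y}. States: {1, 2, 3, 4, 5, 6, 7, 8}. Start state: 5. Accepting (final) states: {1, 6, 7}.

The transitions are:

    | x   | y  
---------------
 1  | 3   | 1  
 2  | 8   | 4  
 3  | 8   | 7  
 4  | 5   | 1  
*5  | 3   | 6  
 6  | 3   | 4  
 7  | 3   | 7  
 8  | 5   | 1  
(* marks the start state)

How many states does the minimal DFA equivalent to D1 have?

States {2} cannot be reached from the start state, so discard them.
P0 = {1,6,7} | {3,4,5,8}.
Split {1,6,7} by δ(·,y) → {1,7} and {6}.
Split {3,4,5,8} by δ(·,y) → {3,4,8} and {5}.
On input x, block {3,4,8} splits into {4,8} and {3}.
Stable partition: {1,7} | {4,8} | {6} | {5} | {3} — 5 equivalence classes.

5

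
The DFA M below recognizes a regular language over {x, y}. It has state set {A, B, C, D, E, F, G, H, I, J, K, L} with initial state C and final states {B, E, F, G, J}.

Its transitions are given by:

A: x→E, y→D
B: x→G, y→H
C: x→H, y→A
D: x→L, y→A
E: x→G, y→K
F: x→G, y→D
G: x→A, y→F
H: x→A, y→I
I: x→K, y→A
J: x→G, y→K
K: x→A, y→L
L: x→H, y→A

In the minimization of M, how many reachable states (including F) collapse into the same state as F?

1

States {B,J} cannot be reached from the start state, so discard them.
P0 = {E,F,G} | {A,C,D,H,I,K,L}.
Split {E,F,G} by δ(·,x) → {E,F} and {G}.
On input x, block {A,C,D,H,I,K,L} splits into {C,D,H,I,K,L} and {A}.
On input x, block {C,D,H,I,K,L} splits into {C,D,I,L} and {H,K}.
Refine {E,F} on symbol y: members go to different blocks, giving {E} and {F}.
On input x, block {C,D,I,L} splits into {C,I,L} and {D}.
Stable partition: {E} | {C,I,L} | {G} | {A} | {H,K} | {F} | {D} — 7 equivalence classes.
The equivalence class containing F is {F}, of size 1.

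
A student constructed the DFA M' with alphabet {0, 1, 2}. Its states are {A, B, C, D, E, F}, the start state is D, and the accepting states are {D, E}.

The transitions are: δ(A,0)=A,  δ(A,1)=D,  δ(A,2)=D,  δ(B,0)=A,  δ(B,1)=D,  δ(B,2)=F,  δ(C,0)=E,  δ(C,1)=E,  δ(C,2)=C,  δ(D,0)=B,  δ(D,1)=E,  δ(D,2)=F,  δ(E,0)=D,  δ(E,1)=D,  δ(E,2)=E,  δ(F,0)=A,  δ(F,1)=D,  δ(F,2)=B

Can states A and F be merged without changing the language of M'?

First remove the unreachable states {C}; 5 states remain.
Start with accepting vs non-accepting: {D,E} | {A,B,F}.
On input 0, block {D,E} splits into {D} and {E}.
Refine {A,B,F} on symbol 2: members go to different blocks, giving {B,F} and {A}.
No further refinement is possible. Final partition (4 blocks): {D} | {B,F} | {E} | {A}.
A and F end up in different blocks, so they are distinguishable. For instance, the string '2' is accepted from only A.

No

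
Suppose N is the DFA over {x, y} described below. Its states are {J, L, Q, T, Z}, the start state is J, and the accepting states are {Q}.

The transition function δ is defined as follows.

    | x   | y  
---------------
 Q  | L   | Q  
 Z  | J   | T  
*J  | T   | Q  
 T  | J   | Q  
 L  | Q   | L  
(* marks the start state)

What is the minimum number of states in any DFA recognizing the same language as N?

3

First remove the unreachable states {Z}; 4 states remain.
Start with accepting vs non-accepting: {Q} | {J,L,T}.
Refine {J,L,T} on symbol x: members go to different blocks, giving {J,T} and {L}.
No further refinement is possible. Final partition (3 blocks): {Q} | {J,T} | {L}.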